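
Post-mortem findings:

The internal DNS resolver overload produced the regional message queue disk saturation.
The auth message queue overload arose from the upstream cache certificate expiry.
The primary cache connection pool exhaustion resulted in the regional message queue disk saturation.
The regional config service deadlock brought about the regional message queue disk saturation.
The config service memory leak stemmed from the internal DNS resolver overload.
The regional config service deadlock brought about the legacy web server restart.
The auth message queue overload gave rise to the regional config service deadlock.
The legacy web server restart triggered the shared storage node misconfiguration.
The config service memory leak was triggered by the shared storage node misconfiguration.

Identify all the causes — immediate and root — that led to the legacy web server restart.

the auth message queue overload, the regional config service deadlock, the upstream cache certificate expiry

Immediate cause of the legacy web server restart: the regional config service deadlock.
Further upstream: the upstream cache certificate expiry, the auth message queue overload.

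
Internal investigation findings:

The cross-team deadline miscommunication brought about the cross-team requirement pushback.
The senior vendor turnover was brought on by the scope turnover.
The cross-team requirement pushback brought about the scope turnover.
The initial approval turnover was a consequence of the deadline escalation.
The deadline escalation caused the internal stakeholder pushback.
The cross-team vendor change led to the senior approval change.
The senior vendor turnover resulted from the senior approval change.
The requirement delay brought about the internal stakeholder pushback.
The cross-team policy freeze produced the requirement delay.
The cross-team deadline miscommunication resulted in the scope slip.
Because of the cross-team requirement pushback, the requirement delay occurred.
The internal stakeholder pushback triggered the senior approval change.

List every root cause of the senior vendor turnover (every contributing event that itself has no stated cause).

the cross-team deadline miscommunication, the cross-team policy freeze, the cross-team vendor change, the deadline escalation

Tracing upstream from the senior vendor turnover: the senior vendor turnover ← the senior approval change ← the internal stakeholder pushback ← the requirement delay ← the cross-team policy freeze.
A separate upstream branch: the senior vendor turnover ← the scope turnover ← the cross-team requirement pushback ← the cross-team deadline miscommunication.
A separate upstream branch: the senior vendor turnover ← the senior approval change ← the cross-team vendor change.
A separate upstream branch: the senior vendor turnover ← the senior approval change ← the internal stakeholder pushback ← the deadline escalation.
Each of those chain origins has no stated cause.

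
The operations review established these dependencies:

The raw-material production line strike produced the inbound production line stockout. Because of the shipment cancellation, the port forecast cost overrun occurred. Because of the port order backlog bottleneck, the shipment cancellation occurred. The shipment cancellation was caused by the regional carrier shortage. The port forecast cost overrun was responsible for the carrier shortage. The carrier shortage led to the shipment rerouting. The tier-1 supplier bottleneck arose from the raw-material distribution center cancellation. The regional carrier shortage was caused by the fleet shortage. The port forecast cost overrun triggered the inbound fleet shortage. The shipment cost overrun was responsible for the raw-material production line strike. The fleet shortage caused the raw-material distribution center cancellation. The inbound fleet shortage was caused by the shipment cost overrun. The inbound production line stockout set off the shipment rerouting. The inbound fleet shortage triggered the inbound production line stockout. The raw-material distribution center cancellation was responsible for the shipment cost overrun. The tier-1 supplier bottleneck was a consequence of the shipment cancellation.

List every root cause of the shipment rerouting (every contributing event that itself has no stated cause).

the fleet shortage, the port order backlog bottleneck

Tracing upstream from the shipment rerouting: the shipment rerouting ← the carrier shortage ← the port forecast cost overrun ← the shipment cancellation ← the regional carrier shortage ← the fleet shortage.
A separate upstream branch: the shipment rerouting ← the carrier shortage ← the port forecast cost overrun ← the shipment cancellation ← the port order backlog bottleneck.
Each of those chain origins has no stated cause.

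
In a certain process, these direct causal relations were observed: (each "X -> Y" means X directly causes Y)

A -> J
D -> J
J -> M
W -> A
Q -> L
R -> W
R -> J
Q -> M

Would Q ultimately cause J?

Q leads to L, M; J is not among them.

No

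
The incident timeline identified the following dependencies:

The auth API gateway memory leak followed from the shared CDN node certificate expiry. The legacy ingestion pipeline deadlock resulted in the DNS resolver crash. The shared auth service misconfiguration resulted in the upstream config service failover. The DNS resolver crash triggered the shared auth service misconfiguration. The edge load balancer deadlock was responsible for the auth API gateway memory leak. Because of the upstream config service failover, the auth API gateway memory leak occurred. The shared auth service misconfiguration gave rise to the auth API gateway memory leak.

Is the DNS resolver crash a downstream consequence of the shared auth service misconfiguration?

The shared auth service misconfiguration leads to the upstream config service failover, the auth API gateway memory leak; the DNS resolver crash is not among them.

No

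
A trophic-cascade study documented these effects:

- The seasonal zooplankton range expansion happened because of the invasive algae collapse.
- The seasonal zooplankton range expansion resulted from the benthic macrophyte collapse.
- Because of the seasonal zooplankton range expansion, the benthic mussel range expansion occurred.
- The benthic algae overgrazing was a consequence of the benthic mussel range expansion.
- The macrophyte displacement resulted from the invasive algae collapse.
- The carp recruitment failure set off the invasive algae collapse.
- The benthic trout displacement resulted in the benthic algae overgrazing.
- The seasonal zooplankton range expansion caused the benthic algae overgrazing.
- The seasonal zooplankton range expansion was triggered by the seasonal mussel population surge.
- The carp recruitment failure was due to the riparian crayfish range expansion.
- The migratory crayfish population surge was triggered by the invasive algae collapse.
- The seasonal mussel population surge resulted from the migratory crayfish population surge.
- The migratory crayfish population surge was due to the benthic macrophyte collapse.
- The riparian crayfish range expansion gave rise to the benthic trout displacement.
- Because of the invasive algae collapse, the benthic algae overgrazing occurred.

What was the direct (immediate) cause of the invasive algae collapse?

Upstream contributors include the riparian crayfish range expansion, but only the carp recruitment failure feeds directly into the invasive algae collapse.

the carp recruitment failure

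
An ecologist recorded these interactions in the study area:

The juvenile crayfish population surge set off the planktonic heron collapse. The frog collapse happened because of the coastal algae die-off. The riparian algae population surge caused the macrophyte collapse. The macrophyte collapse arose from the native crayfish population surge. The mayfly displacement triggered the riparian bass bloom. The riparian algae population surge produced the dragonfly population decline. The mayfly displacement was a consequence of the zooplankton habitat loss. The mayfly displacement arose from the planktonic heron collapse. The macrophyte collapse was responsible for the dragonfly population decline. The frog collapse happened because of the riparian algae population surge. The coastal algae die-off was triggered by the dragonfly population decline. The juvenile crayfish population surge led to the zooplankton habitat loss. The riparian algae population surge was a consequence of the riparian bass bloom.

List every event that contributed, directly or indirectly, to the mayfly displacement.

Immediate causes of the mayfly displacement: the zooplankton habitat loss, the planktonic heron collapse.
Further upstream: the juvenile crayfish population surge.

the juvenile crayfish population surge, the planktonic heron collapse, the zooplankton habitat loss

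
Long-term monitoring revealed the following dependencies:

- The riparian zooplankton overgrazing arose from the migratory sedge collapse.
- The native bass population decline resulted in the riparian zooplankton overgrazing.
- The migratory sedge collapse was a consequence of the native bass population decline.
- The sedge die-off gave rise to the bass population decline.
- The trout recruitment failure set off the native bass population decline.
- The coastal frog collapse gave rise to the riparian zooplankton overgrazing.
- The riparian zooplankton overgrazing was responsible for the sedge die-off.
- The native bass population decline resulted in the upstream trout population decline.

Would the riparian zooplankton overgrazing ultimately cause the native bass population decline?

No

The riparian zooplankton overgrazing leads to the sedge die-off, the bass population decline; the native bass population decline is not among them.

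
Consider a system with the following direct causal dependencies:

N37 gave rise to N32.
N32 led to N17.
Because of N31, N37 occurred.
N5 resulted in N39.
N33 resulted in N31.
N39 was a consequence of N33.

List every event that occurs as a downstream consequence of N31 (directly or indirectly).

N17, N32, N37

Direct effects: N37.
2 steps out: N32.
3 steps out: N17.
Not reachable from it: N5, N33, N39.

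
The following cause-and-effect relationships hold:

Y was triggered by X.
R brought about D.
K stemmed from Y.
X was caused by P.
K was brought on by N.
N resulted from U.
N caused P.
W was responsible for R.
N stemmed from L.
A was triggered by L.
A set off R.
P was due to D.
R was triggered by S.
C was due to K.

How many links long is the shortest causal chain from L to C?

Shortest chain: L → N → K → C.

3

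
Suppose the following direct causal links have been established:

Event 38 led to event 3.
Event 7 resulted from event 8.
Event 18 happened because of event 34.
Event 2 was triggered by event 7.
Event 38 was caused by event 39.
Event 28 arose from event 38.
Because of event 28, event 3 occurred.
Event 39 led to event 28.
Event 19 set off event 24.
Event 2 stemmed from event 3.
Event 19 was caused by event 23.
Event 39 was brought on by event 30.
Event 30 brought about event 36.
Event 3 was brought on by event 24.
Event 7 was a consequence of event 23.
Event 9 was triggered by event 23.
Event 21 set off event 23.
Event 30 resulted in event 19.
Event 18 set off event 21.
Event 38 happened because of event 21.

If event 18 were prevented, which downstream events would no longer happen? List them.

event 21, event 23, event 9

Downstream of event 18: event 21, event 23, event 38, event 19, event 9, event 24, event 28, event 3, event 7, event 2.
Of those, still caused via another path: event 38, event 19, event 24, event 28, event 3, event 7, event 2.
The remainder have no surviving cause.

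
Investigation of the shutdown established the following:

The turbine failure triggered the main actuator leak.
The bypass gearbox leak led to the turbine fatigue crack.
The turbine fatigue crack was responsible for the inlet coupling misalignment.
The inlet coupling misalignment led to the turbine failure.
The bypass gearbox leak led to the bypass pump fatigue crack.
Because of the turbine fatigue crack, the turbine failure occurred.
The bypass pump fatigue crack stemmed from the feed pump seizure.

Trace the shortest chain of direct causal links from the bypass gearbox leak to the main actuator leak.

the bypass gearbox leak → the turbine fatigue crack → the turbine failure → the main actuator leak

the bypass gearbox leak → the turbine fatigue crack
the turbine fatigue crack → the turbine failure
the turbine failure → the main actuator leak
Length: 3 steps.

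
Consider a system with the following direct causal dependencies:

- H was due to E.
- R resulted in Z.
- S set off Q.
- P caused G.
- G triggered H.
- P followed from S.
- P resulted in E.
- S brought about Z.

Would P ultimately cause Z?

No

P leads to E, G, H; Z is not among them.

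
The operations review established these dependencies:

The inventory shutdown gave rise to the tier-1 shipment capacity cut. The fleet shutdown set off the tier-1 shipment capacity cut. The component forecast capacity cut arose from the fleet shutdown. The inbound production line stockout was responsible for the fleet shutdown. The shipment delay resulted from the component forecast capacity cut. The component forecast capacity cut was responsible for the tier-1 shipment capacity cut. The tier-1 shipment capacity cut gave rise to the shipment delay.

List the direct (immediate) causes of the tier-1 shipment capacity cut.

the component forecast capacity cut, the fleet shutdown, the inventory shutdown

Upstream contributors include the inbound production line stockout, but only the component forecast capacity cut, the fleet shutdown, the inventory shutdown feed directly into the tier-1 shipment capacity cut.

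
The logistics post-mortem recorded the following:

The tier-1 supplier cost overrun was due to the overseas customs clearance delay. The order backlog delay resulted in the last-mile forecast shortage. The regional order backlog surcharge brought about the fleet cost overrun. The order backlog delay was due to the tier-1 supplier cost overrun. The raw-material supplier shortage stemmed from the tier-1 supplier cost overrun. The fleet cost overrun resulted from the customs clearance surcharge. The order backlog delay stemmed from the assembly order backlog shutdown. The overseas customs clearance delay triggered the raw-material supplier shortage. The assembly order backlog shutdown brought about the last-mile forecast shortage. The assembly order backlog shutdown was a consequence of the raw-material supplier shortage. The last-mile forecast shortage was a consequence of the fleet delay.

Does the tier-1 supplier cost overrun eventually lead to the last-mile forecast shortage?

There is a causal chain: the tier-1 supplier cost overrun → the order backlog delay → the last-mile forecast shortage.

Yes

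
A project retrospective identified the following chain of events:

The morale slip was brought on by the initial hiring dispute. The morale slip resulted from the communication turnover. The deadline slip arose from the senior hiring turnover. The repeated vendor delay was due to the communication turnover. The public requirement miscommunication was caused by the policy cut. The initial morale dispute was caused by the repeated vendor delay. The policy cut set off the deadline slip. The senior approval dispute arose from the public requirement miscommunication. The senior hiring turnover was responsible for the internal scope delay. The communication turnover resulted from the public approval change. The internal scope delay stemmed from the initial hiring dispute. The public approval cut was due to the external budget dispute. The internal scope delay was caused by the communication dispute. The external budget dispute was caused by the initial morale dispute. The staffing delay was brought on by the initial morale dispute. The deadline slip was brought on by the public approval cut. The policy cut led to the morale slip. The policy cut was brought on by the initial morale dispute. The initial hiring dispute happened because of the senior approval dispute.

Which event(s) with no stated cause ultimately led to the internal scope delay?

Tracing upstream from the internal scope delay: the internal scope delay ← the senior hiring turnover.
A separate upstream branch: the internal scope delay ← the initial hiring dispute ← the senior approval dispute ← the public requirement miscommunication ← the policy cut ← the initial morale dispute ← the repeated vendor delay ← the communication turnover ← the public approval change.
A separate upstream branch: the internal scope delay ← the communication dispute.
Each of those chain origins has no stated cause.

the communication dispute, the public approval change, the senior hiring turnover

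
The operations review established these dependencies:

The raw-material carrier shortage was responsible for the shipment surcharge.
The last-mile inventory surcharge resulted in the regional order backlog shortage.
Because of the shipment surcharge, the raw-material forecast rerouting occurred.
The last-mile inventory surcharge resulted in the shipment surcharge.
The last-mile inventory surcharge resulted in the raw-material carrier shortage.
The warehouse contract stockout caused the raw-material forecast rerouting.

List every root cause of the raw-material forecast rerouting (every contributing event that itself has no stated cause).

the last-mile inventory surcharge, the warehouse contract stockout

Tracing upstream from the raw-material forecast rerouting: the raw-material forecast rerouting ← the shipment surcharge ← the last-mile inventory surcharge.
A separate upstream branch: the raw-material forecast rerouting ← the warehouse contract stockout.
Each of those chain origins has no stated cause.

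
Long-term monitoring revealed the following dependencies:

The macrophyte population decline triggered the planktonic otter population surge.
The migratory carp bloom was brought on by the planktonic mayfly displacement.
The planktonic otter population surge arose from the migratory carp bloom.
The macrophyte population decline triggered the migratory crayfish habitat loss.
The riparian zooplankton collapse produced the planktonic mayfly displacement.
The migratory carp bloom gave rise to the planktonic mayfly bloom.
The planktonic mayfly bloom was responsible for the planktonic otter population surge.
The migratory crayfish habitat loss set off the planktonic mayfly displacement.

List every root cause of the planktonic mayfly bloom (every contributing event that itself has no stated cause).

the macrophyte population decline, the riparian zooplankton collapse

Tracing upstream from the planktonic mayfly bloom: the planktonic mayfly bloom ← the migratory carp bloom ← the planktonic mayfly displacement ← the migratory crayfish habitat loss ← the macrophyte population decline.
A separate upstream branch: the planktonic mayfly bloom ← the migratory carp bloom ← the planktonic mayfly displacement ← the riparian zooplankton collapse.
Each of those chain origins has no stated cause.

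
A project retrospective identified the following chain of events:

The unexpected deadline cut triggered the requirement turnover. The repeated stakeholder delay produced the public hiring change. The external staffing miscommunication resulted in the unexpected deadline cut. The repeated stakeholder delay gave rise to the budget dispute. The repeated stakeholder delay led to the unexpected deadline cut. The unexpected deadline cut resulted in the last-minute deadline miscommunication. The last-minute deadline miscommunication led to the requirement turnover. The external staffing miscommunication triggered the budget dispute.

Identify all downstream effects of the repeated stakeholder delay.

the budget dispute, the last-minute deadline miscommunication, the public hiring change, the requirement turnover, the unexpected deadline cut

Direct effects: the budget dispute, the unexpected deadline cut, the public hiring change.
2 steps out: the last-minute deadline miscommunication, the requirement turnover.
Not reachable from it: the external staffing miscommunication.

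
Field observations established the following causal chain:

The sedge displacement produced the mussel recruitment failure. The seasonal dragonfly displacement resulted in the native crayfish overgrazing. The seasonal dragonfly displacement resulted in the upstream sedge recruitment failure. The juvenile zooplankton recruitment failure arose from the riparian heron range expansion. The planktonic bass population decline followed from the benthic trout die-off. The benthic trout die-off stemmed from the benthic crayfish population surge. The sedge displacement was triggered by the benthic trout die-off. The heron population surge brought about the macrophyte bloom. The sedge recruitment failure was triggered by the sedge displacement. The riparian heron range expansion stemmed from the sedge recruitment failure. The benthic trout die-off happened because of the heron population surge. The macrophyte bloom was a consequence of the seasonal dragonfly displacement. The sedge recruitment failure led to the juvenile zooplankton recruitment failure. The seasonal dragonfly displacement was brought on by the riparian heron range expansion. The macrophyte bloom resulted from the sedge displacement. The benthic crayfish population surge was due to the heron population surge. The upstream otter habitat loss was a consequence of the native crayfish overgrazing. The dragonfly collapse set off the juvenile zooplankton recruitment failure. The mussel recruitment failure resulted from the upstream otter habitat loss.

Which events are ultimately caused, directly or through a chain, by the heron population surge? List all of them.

the benthic crayfish population surge, the benthic trout die-off, the juvenile zooplankton recruitment failure, the macrophyte bloom, the mussel recruitment failure, the native crayfish overgrazing, the planktonic bass population decline, the riparian heron range expansion, the seasonal dragonfly displacement, the sedge displacement, the sedge recruitment failure, the upstream otter habitat loss, the upstream sedge recruitment failure

Direct effects: the benthic crayfish population surge, the benthic trout die-off, the macrophyte bloom.
2 steps out: the sedge displacement, the planktonic bass population decline.
3 steps out: the sedge recruitment failure, the mussel recruitment failure.
4 steps out: the riparian heron range expansion, the juvenile zooplankton recruitment failure.
5 steps out: the seasonal dragonfly displacement.
6 steps out: the native crayfish overgrazing, the upstream sedge recruitment failure.
7 steps out: the upstream otter habitat loss.
Not reachable from it: the dragonfly collapse.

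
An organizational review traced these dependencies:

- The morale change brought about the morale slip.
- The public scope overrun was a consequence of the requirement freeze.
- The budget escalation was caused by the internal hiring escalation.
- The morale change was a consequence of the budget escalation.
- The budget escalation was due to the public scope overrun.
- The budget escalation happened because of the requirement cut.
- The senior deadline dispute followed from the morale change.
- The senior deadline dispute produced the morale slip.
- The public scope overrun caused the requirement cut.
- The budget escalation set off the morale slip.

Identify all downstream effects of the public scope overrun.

the budget escalation, the morale change, the morale slip, the requirement cut, the senior deadline dispute

Direct effects: the requirement cut, the budget escalation.
2 steps out: the morale change, the morale slip.
3 steps out: the senior deadline dispute.
Not reachable from it: the requirement freeze, the internal hiring escalation.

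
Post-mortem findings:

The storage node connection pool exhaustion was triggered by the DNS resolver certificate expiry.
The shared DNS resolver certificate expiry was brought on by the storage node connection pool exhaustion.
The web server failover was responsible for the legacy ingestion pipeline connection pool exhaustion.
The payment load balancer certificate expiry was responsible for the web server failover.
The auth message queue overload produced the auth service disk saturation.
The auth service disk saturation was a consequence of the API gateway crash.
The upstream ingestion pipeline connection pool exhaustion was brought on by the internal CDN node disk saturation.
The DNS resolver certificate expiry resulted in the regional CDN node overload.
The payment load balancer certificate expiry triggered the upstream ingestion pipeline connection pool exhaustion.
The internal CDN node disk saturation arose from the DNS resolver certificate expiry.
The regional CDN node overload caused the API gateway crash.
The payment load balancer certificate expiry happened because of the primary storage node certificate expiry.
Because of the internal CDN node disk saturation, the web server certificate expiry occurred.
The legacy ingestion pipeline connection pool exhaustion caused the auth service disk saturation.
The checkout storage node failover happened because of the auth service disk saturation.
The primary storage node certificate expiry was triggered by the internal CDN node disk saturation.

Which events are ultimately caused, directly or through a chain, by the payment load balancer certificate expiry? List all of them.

Direct effects: the upstream ingestion pipeline connection pool exhaustion, the web server failover.
2 steps out: the legacy ingestion pipeline connection pool exhaustion.
3 steps out: the auth service disk saturation.
4 steps out: the checkout storage node failover.
Not reachable from it: the DNS resolver certificate expiry, the auth message queue overload, the internal CDN node disk saturation, the storage node connection pool exhaustion, the primary storage node certificate expiry, the shared DNS resolver certificate expiry, the regional CDN node overload, the web server certificate expiry, the API gateway crash.

the auth service disk saturation, the checkout storage node failover, the legacy ingestion pipeline connection pool exhaustion, the upstream ingestion pipeline connection pool exhaustion, the web server failover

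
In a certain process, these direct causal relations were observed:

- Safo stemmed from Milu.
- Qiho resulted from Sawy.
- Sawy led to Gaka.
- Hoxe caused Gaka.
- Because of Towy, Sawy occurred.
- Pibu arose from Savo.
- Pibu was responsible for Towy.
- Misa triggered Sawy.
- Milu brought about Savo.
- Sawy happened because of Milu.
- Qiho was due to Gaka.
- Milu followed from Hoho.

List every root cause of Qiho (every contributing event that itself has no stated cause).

Tracing upstream from Qiho: Qiho ← Sawy ← Milu ← Hoho.
A separate upstream branch: Qiho ← Sawy ← Misa.
A separate upstream branch: Qiho ← Gaka ← Hoxe.
Each of those chain origins has no stated cause.

Hoho, Hoxe, Misa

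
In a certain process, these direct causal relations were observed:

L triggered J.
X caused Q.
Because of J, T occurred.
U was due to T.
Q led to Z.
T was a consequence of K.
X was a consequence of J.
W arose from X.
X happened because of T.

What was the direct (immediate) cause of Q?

X

Upstream contributors include L, J, T, K, but only X feeds directly into Q.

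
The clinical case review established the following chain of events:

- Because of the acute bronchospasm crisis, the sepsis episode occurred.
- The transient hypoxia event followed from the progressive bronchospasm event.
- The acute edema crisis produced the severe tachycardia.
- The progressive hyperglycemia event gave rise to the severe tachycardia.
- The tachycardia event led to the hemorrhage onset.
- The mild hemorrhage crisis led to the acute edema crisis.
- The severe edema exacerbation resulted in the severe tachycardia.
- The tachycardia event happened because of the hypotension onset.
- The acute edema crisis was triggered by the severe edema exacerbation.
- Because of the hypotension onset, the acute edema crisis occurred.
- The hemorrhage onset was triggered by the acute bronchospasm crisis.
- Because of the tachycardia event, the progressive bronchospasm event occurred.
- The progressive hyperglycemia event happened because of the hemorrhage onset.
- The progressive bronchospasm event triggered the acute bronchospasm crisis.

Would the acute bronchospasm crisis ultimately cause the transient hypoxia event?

No

The acute bronchospasm crisis leads to the hemorrhage onset, the progressive hyperglycemia event, the severe tachycardia, the sepsis episode; the transient hypoxia event is not among them.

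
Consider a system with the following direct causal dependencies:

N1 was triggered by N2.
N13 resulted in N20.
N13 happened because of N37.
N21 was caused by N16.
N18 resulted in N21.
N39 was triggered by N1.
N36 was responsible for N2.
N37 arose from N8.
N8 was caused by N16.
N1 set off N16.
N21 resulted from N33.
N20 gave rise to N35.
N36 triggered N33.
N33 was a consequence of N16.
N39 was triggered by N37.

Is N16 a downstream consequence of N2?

There is a causal chain: N2 → N1 → N16.

Yes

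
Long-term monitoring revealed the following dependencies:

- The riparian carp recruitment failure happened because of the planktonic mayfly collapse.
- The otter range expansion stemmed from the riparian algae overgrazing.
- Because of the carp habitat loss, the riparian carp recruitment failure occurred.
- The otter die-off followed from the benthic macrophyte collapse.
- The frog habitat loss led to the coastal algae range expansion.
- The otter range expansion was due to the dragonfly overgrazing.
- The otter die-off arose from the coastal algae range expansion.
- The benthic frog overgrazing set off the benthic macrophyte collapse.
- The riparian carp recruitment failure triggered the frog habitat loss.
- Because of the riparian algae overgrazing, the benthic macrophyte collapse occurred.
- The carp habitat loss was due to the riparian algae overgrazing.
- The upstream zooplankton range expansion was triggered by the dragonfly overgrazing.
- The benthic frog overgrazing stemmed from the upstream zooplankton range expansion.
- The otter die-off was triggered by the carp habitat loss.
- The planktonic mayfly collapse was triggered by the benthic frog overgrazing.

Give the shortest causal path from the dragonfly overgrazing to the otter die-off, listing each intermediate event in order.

the dragonfly overgrazing → the upstream zooplankton range expansion → the benthic frog overgrazing → the benthic macrophyte collapse → the otter die-off

the dragonfly overgrazing → the upstream zooplankton range expansion
the upstream zooplankton range expansion → the benthic frog overgrazing
the benthic frog overgrazing → the benthic macrophyte collapse
the benthic macrophyte collapse → the otter die-off
Length: 4 steps.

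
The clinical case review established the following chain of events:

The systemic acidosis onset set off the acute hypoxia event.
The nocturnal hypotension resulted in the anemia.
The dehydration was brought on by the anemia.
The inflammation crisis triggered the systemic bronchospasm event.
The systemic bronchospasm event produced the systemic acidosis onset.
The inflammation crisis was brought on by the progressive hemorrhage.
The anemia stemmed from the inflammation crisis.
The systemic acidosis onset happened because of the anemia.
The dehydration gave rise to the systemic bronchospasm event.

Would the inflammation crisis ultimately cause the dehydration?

There is a causal chain: the inflammation crisis → the anemia → the dehydration.

Yes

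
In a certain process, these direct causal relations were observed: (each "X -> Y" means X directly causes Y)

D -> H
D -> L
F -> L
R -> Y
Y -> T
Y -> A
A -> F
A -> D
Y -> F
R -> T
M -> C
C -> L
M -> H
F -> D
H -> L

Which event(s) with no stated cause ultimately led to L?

M, R

Tracing upstream from L: L ← F ← Y ← R.
A separate upstream branch: L ← C ← M.
Each of those chain origins has no stated cause.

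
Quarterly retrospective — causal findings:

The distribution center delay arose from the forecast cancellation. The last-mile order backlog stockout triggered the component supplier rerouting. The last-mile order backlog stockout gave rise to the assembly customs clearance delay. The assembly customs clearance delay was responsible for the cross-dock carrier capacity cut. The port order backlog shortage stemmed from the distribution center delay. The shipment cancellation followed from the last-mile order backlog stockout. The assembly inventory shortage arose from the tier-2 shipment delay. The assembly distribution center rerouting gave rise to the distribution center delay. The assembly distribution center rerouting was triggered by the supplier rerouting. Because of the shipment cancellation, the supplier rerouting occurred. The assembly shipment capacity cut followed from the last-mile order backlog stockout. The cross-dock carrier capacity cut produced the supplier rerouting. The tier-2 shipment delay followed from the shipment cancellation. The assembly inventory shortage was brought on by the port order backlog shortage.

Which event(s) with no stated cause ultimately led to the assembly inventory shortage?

Tracing upstream from the assembly inventory shortage: the assembly inventory shortage ← the tier-2 shipment delay ← the shipment cancellation ← the last-mile order backlog stockout.
A separate upstream branch: the assembly inventory shortage ← the port order backlog shortage ← the distribution center delay ← the forecast cancellation.
Each of those chain origins has no stated cause.

the forecast cancellation, the last-mile order backlog stockout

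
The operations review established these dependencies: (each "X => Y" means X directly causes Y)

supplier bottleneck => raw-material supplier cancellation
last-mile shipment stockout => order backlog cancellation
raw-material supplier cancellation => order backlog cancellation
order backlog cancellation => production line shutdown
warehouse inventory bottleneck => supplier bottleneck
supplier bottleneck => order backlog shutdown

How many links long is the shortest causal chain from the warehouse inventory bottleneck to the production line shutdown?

4

Shortest chain: the warehouse inventory bottleneck → the supplier bottleneck → the raw-material supplier cancellation → the order backlog cancellation → the production line shutdown.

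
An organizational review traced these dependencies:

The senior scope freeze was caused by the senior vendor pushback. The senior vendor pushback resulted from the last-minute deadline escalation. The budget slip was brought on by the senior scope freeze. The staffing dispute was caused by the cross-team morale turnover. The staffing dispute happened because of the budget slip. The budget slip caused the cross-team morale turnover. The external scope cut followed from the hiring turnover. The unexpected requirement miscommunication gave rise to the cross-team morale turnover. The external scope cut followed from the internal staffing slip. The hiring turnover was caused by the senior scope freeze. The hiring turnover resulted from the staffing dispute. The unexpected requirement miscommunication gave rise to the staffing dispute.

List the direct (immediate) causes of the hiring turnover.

Upstream contributors include the last-minute deadline escalation, the senior vendor pushback, the unexpected requirement miscommunication, the budget slip, the cross-team morale turnover, but only the senior scope freeze, the staffing dispute feed directly into the hiring turnover.

the senior scope freeze, the staffing dispute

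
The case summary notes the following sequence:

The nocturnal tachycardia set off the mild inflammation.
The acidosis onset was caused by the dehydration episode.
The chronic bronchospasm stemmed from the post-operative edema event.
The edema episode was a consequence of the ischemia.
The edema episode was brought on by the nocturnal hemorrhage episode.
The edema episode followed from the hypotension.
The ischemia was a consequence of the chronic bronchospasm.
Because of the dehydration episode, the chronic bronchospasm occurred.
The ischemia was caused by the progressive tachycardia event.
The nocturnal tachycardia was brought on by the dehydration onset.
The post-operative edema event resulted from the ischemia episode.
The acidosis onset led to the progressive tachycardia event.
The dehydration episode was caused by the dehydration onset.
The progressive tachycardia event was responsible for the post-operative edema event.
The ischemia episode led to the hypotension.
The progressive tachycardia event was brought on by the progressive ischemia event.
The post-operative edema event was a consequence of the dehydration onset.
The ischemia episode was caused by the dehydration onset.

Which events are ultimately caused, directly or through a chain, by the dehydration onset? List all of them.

Direct effects: the nocturnal tachycardia, the dehydration episode, the ischemia episode, the post-operative edema event.
2 steps out: the mild inflammation, the acidosis onset, the chronic bronchospasm, the hypotension.
3 steps out: the progressive tachycardia event, the ischemia, the edema episode.
Not reachable from it: the progressive ischemia event, the nocturnal hemorrhage episode.

the acidosis onset, the chronic bronchospasm, the dehydration episode, the edema episode, the hypotension, the ischemia, the ischemia episode, the mild inflammation, the nocturnal tachycardia, the post-operative edema event, the progressive tachycardia event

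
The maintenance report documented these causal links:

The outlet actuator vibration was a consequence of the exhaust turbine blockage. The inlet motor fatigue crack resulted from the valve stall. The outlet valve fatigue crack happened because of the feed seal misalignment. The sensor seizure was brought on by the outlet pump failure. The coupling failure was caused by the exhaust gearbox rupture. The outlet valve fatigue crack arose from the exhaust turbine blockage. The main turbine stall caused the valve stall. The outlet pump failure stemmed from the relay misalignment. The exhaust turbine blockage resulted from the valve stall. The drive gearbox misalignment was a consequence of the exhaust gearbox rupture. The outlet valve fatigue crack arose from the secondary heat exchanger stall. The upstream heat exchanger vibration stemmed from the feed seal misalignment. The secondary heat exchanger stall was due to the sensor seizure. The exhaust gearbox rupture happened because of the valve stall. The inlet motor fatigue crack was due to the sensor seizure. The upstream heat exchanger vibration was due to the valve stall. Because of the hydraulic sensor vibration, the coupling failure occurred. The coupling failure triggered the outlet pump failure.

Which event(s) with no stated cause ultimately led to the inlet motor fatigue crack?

the hydraulic sensor vibration, the main turbine stall, the relay misalignment

Tracing upstream from the inlet motor fatigue crack: the inlet motor fatigue crack ← the valve stall ← the main turbine stall.
A separate upstream branch: the inlet motor fatigue crack ← the sensor seizure ← the outlet pump failure ← the relay misalignment.
A separate upstream branch: the inlet motor fatigue crack ← the sensor seizure ← the outlet pump failure ← the coupling failure ← the hydraulic sensor vibration.
Each of those chain origins has no stated cause.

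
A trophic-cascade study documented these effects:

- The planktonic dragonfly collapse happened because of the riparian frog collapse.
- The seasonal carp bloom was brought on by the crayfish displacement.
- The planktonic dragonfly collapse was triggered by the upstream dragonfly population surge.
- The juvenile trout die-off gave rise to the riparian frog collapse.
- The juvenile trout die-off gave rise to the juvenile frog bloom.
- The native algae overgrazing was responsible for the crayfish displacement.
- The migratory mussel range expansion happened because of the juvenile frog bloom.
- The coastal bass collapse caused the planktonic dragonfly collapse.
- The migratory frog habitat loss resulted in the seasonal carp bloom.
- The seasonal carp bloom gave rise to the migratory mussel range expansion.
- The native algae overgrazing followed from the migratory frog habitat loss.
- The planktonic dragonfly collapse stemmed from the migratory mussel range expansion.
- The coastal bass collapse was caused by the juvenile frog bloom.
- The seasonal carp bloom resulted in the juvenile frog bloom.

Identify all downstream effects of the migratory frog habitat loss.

the coastal bass collapse, the crayfish displacement, the juvenile frog bloom, the migratory mussel range expansion, the native algae overgrazing, the planktonic dragonfly collapse, the seasonal carp bloom

Direct effects: the native algae overgrazing, the seasonal carp bloom.
2 steps out: the crayfish displacement, the juvenile frog bloom, the migratory mussel range expansion.
3 steps out: the coastal bass collapse, the planktonic dragonfly collapse.
Not reachable from it: the juvenile trout die-off, the riparian frog collapse, the upstream dragonfly population surge.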